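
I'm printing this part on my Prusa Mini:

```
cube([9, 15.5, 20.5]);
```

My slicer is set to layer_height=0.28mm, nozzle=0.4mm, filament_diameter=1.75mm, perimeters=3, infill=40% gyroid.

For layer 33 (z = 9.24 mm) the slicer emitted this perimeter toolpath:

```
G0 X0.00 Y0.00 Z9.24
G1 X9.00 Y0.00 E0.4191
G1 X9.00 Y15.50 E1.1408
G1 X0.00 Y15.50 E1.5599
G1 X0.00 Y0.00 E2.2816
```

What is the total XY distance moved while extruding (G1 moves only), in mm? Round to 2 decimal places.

Sum the Euclidean lengths of each G1 segment: total = 49.00 mm.

49.00 mm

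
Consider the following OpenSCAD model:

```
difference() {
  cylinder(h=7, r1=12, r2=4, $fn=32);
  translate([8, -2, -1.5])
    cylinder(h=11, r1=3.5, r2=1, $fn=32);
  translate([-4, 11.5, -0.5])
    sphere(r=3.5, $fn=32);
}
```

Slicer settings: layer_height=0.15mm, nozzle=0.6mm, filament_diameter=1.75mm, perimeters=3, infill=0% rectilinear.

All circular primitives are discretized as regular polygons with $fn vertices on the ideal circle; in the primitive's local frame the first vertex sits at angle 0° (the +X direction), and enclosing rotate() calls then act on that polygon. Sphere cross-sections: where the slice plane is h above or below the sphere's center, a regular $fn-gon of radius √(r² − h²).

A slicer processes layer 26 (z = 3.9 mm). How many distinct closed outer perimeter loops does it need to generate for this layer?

At z = 3.9 mm: the cone (r1=12→r2=4) has section circumradius 7.543 here — a regular 32-gon; the cone at (8, -2) contributes a regular 32-gon of circumradius 2.273 (interpolated between r1=3.5 and r2=1 at t=0.491); the sphere at (-4, 11.5) is absent (|z−center|=4.400 > r=3.5); Subtracting the remaining from the first: starting from the cone, the cone at (8, -2) partially overlaps it — only the 4.41 mm² overlap (of its 16.12 mm²) is removed, clipping the outline — 1 connected region. The result has 1 disconnected region.

1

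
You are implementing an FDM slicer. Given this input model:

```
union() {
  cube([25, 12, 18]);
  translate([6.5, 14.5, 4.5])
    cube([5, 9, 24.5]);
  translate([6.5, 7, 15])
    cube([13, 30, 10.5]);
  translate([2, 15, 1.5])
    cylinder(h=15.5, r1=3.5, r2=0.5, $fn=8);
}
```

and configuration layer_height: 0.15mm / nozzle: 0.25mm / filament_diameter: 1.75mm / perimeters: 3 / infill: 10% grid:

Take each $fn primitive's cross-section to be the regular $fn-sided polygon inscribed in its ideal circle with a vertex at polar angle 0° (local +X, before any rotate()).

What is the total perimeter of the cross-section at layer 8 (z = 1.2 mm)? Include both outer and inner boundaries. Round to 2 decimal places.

74.00 mm

At z = 1.2 mm: the cube (footprint 25×12) is included at this height (perimeter 74.00 mm); the cube at (6.5, 14.5) does not reach this height (z outside [4.5, 29]); the cube at (6.5, 7) is not intersected at this z (z outside [15, 25.5]); the cone at (2, 15) does not reach this height (z outside [1.5, 17]); Taking the union: only the 25×12 cube is present, so the union is just that shape — boundary = 74.00 mm. Overall, the cross-section is a single solid region. Total boundary length (outer) = 74.00 mm.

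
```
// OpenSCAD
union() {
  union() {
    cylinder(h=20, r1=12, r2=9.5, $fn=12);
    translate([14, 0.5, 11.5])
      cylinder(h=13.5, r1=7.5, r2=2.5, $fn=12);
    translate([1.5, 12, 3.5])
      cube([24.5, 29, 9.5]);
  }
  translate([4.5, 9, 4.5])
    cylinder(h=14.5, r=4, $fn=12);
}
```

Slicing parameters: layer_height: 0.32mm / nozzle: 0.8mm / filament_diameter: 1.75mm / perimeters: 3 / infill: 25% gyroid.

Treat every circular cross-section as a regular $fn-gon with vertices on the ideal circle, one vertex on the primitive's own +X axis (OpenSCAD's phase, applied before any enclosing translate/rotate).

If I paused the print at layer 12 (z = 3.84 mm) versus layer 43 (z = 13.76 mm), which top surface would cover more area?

layer 12 (z = 3.84 mm)

Layer 12 (z = 3.84): the cone contributes a regular 12-gon of circumradius 11.520 (interpolated between r1=12 and r2=9.5 at t=0.192) (area = (12/2)·11.520²·sin(360°/12) = 398.13 mm²); the cone at (14, 0.5) does not reach this height (z outside [11.5, 25]); the cube at (1.5, 12) (footprint 24.5×29) is included at this height (area 710.50 mm²); Combining (union): the 2 present regions are separate (no shared area or edge), so areas and boundary lengths simply add and each stays a separate island — area = 1108.63 mm²; the cylinder at (4.5, 9) does not reach this height (z outside [4.5, 19]); Merging all regions: only the result so far is present, so the union is just that shape — area = 1108.63 mm². So its area = 1108.63 mm². Layer 43 (z = 13.76): the cone contributes a regular 12-gon of circumradius 10.280 (interpolated between r1=12 and r2=9.5 at t=0.688) (area = (12/2)·10.280²·sin(360°/12) = 317.04 mm²); the cone at (14, 0.5): at t=0.167 of its height the radius interpolates to r₁+(r₂−r₁)t = 6.663, giving a regular 12-gon of that circumradius (area = (12/2)·6.663²·sin(360°/12) = 133.19 mm²); the cube at (1.5, 12) does not reach this height (z outside [3.5, 13]); Combining (union): the regions partially overlap — summed areas 450.22 mm² minus the doubly-counted overlap 14.67 mm² gives 435.56 mm² — area = 435.56 mm²; the r=4 cylinder at (4.5, 9) gives a regular 12-gon of circumradius 4 (constant along its height) (area = (12/2)·4.000²·sin(360°/12) = 48.00 mm²); Taking the union: the regions partially overlap — summed areas 483.56 mm² minus the doubly-counted overlap 21.68 mm² gives 461.87 mm² — area = 461.87 mm². So its area = 461.87 mm². Layer 12 is larger (1108.63 vs 461.87 mm²).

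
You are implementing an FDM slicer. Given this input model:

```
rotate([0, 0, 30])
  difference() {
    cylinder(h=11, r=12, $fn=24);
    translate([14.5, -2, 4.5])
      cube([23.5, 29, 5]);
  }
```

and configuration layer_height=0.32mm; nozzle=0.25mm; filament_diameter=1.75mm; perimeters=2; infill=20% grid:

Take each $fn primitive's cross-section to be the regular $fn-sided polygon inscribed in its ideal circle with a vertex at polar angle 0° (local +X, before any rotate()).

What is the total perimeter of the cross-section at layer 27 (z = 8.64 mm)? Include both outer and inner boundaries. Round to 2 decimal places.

75.18 mm

At z = 8.64 mm: the r=12 cylinder gives a regular 24-gon of circumradius 12 (constant along its height) (perimeter = 2·24·12.000·sin(180°/24) = 75.18 mm); the cube at (14.5, -2) is present — its section is the full 23.5×29 rectangle (perimeter 105.00 mm); Taking the first minus the rest: starting from the r=12 cylinder, the 23.5×29 cube at (14.5, -2) misses the remaining region (no effect) — boundary = 75.18 mm; (rotated 30° about Z; rotation is an isometry so areas/perimeters/island counts are preserved). Overall, the cross-section is a single solid region. Total boundary length (outer) = 75.18 mm.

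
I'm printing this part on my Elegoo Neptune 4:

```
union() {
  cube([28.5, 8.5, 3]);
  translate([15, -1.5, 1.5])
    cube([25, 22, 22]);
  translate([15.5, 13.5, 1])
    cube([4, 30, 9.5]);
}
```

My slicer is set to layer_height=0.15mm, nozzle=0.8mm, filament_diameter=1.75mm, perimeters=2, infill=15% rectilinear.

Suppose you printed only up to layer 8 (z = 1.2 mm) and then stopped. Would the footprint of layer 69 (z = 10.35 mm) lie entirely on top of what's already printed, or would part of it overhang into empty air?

Compare the two slices. At z = 1.2: the cube (footprint 28.5×8.5) is included at this height (area 242.25 mm²); the cube at (15, -1.5) does not reach this height (z outside [1.5, 23.5]); the cube at (15.5, 13.5) is present — its section is the full 4×30 rectangle (area 120.00 mm²); Merging all regions: the 2 present regions are separate (no shared area or edge), so areas and boundary lengths simply add and each stays a separate island — area = 362.25 mm². At z = 10.35: the cube is not intersected at this z (z outside [0, 3]); the 25×22 cube at (15, -1.5) contributes its full rectangle (area 550.00 mm²); the cube at (15.5, 13.5) (footprint 4×30) is included at this height (area 120.00 mm²); Combining (union): the regions partially overlap — summed areas 670.00 mm² minus the doubly-counted overlap 28.00 mm² gives 642.00 mm² — area = 642.00 mm². Checking containment: at z = 10.35 the cross-section extends beyond the z = 1.2 cross-section by about 407.25 mm².

part overhangs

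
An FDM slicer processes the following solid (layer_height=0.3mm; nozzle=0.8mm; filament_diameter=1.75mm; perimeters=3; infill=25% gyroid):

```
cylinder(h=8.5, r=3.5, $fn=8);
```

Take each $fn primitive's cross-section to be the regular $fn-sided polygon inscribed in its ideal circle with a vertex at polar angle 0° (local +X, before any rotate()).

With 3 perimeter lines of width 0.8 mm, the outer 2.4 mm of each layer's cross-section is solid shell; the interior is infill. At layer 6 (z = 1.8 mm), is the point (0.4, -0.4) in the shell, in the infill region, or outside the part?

At z = 1.8 mm: the r=3.5 cylinder gives a regular 8-gon of circumradius 3.5 (constant along its height). Overall, the cross-section is a single solid region. The nearest boundary edge runs (-0.00, -3.50)→(2.47, -2.47); distance from the point to it = 2.71 mm. The point is inside the cross-section and 2.71 mm from the nearest boundary — more than the 2.4 mm shell width (3 × 0.8), so it's in the infill interior.

infill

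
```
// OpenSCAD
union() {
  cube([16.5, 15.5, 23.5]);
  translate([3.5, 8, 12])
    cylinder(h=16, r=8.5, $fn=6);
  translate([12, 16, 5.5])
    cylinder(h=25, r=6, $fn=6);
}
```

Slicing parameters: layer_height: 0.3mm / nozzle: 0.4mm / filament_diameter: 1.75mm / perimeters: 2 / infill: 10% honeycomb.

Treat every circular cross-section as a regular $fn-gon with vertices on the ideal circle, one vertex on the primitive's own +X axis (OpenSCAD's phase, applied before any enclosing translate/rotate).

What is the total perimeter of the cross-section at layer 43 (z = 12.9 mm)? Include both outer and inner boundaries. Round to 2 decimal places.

At z = 12.9 mm: the 16.5×15.5 cube contributes its full rectangle (perimeter 64.00 mm); the cylinder at (3.5, 8): section is a regular 6-gon, circumradius r=8.5 (perimeter = 2·6·8.500·sin(180°/6) = 51.00 mm); the r=6 cylinder at (12, 16) gives a regular 6-gon of circumradius 6 (constant along its height) (perimeter = 2·6·6.000·sin(180°/6) = 36.00 mm); Taking the union: the regions partially overlap (shared area 185.02 mm²), so the edge portions inside another operand are dropped and the merged outline is re-measured after clipping — boundary = 77.05 mm. Overall, the cross-section is a single solid region. Total boundary length (outer) = 77.05 mm.

77.05 mm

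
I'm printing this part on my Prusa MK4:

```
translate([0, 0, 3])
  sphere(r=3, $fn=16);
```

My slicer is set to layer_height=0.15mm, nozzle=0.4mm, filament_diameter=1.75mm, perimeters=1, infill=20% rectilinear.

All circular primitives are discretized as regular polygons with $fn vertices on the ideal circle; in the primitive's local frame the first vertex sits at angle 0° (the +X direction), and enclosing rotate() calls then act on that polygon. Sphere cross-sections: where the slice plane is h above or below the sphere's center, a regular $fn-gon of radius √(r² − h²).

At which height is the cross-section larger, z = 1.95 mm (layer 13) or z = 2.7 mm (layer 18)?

Layer 13 (z = 1.95): the r=3 sphere contributes a regular 16-gon of circumradius √(3²−1.05²) = 2.810 (area = (16/2)·2.810²·sin(360°/16) = 24.18 mm²). So its area = 24.18 mm². Layer 18 (z = 2.7): the r=3 sphere slices to a regular 16-gon of circumradius 2.985 (√(r²−h²) with h=0.3 from center) (area = (16/2)·2.985²·sin(360°/16) = 27.28 mm²). So its area = 27.28 mm². Layer 18 is larger (27.28 vs 24.18 mm²).

layer 18 (z = 2.7 mm)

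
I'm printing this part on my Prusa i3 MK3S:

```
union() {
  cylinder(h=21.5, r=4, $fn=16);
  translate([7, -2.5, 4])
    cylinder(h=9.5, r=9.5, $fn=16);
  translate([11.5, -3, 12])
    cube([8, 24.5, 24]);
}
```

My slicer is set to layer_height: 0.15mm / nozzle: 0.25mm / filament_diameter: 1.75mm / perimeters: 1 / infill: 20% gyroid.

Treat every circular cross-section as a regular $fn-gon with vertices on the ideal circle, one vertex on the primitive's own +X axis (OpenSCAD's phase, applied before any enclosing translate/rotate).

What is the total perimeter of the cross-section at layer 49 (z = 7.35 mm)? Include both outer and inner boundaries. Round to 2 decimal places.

61.57 mm

At z = 7.35 mm: the cylinder: section is a regular 16-gon, circumradius r=4 (perimeter = 2·16·4.000·sin(180°/16) = 24.97 mm); the r=9.5 cylinder at (7, -2.5) contributes a regular 16-gon of circumradius 9.5 (perimeter = 2·16·9.500·sin(180°/16) = 59.31 mm); the cube at (11.5, -3) does not reach this height (z outside [12, 36]); Combining (union): the regions partially overlap (shared area 37.49 mm²), so the edge portions inside another operand are dropped and the merged outline is re-measured after clipping — boundary = 61.57 mm. Overall, the cross-section is a single solid region. Total boundary length (outer) = 61.57 mm.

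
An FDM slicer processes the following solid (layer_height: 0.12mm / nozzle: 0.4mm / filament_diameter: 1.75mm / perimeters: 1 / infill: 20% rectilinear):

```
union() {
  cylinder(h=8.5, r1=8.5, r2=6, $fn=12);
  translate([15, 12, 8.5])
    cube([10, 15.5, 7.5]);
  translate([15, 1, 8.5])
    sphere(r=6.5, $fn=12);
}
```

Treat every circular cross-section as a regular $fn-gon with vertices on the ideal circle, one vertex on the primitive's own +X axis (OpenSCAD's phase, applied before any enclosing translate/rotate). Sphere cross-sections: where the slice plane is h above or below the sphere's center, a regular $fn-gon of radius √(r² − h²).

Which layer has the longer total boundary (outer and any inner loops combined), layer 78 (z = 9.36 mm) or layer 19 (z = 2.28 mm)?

Layer 78 (z = 9.36): the cone does not reach this height (z outside [0, 8.5]); the 10×15.5 cube at (15, 12) contributes its full rectangle (perimeter 51.00 mm); the sphere at (15, 1): section is a regular 12-gon, circumradius = √(r²−h²) = √(6.5²−0.86²) = 6.443 (perimeter = 2·12·6.443·sin(180°/12) = 40.02 mm); Combining (union): the 2 present regions are separate (no shared area or edge), so areas and boundary lengths simply add and each stays a separate island — boundary = 91.02 mm. So its perimeter = 91.02 mm. Layer 19 (z = 2.28): the cone: at t=0.268 of its height the radius interpolates to r₁+(r₂−r₁)t = 7.829, giving a regular 12-gon of that circumradius (perimeter = 2·12·7.829·sin(180°/12) = 48.63 mm); the cube at (15, 12) is absent (z outside [8.5, 16]); the sphere at (15, 1): section is a regular 12-gon, circumradius = √(r²−h²) = √(6.5²−6.22²) = 1.887 (perimeter = 2·12·1.887·sin(180°/12) = 11.72 mm); Combining (union): the 2 present regions are separate (no shared area or edge), so areas and boundary lengths simply add and each stays a separate island — boundary = 60.36 mm. So its perimeter = 60.36 mm. Layer 78 is larger (91.02 vs 60.36 mm).

layer 78 (z = 9.36 mm)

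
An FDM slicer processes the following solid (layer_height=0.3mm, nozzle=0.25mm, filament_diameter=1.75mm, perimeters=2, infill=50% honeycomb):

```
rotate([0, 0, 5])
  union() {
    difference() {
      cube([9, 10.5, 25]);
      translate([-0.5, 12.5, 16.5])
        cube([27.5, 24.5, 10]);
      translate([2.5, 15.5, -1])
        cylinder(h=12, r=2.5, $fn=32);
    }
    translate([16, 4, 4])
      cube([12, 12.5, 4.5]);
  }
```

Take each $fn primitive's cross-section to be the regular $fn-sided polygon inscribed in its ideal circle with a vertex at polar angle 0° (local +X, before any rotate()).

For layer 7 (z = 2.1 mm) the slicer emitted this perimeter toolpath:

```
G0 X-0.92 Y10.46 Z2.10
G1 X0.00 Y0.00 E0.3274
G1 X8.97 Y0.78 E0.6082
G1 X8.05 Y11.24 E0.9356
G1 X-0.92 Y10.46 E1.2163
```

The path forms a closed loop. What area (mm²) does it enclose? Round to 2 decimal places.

94.54 mm²

Apply the shoelace formula to the sequence of (X, Y) vertices; enclosed area = 94.54 mm².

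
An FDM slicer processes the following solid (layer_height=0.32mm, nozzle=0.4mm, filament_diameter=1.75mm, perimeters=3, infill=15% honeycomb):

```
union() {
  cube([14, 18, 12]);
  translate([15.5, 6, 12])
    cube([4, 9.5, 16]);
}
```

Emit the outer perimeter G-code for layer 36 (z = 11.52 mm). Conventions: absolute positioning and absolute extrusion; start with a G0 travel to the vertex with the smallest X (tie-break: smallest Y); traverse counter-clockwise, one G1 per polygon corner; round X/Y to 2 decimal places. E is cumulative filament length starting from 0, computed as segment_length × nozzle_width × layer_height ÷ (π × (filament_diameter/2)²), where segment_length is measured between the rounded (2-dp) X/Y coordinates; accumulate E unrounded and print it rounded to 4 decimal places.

At z = 11.52 mm: the cube is present — its section is the full 14×18 rectangle; the cube at (15.5, 6) does not reach this height (z outside [12, 28]); Taking the union: only the 14×18 cube is present, so the union is just that shape — 1 connected region. The outline is a single polygon with 4 vertices. Extrusion per mm of travel: 0.4 × 0.32 / (π × 0.875²) = 0.053216. Accumulating E over each segment gives final E = 3.4058.

G0 X0.00 Y0.00 Z11.52
G1 X14.00 Y0.00 E0.7450
G1 X14.00 Y18.00 E1.7029
G1 X0.00 Y18.00 E2.4479
G1 X0.00 Y0.00 E3.4058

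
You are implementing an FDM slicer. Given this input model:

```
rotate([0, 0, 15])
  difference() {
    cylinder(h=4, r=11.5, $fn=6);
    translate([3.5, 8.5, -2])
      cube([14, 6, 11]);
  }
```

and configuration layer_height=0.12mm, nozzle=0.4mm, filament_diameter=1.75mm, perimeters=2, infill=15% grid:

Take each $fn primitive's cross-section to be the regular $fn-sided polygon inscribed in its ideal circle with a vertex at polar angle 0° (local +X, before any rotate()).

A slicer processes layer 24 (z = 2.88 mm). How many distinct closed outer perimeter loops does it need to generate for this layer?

1

At z = 2.88 mm: the r=11.5 cylinder contributes a regular 6-gon of circumradius 11.5; the 14×6 cube at (3.5, 8.5) contributes its full rectangle; Subtracting the remaining from the first: starting from the r=11.5 cylinder, the 14×6 cube at (3.5, 8.5) partially overlaps it — only the 3.90 mm² overlap (of its 84.00 mm²) is removed, clipping the outline — 1 connected region; (rotated 15° about Z; rotation is an isometry so areas/perimeters/island counts are preserved). The result has 1 disconnected region.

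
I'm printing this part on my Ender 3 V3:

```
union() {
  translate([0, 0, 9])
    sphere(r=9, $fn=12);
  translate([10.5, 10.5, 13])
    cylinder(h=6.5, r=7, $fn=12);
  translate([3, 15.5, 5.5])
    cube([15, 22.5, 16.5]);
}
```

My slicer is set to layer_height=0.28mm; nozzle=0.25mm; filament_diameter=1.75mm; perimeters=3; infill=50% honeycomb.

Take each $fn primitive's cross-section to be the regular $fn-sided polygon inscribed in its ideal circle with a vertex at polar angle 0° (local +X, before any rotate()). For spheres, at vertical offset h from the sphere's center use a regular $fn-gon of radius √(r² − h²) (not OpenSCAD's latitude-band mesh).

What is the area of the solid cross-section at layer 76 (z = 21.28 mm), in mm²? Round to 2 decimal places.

337.50 mm²

At z = 21.28 mm: the sphere is not intersected at this z (|z−center|=12.280 > r=9); the cylinder at (10.5, 10.5) does not reach this height (z outside [13, 19.5]); the 15×22.5 cube at (3, 15.5) contributes its full rectangle (area 337.50 mm²); Taking the union: only the 15×22.5 cube at (3, 15.5) is present, so the union is just that shape — area = 337.50 mm². Overall, the cross-section is a single solid region. Net area = 337.50 mm².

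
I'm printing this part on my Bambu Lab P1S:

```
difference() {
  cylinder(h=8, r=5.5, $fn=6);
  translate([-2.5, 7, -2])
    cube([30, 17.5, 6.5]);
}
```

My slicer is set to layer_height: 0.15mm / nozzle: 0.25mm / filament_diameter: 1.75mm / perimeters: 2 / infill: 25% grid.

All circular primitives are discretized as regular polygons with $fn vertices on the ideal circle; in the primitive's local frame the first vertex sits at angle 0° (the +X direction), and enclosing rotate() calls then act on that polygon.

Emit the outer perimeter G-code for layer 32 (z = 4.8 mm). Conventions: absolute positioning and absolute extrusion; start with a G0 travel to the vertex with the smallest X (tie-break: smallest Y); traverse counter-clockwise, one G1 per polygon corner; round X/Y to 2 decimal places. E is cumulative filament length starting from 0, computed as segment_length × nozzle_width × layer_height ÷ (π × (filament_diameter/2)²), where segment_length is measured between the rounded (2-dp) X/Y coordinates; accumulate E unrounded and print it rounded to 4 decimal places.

G0 X-5.50 Y0.00 Z4.80
G1 X-2.75 Y-4.76 E0.0857
G1 X2.75 Y-4.76 E0.1715
G1 X5.50 Y0.00 E0.2572
G1 X2.75 Y4.76 E0.3429
G1 X-2.75 Y4.76 E0.4286
G1 X-5.50 Y0.00 E0.5143

At z = 4.8 mm: the r=5.5 cylinder contributes a regular 6-gon of circumradius 5.5; the cube at (-2.5, 7) is absent (z outside [-2, 4.5]); Subtracting the remaining from the first: none of the subtracted shapes is present at this height, so the r=5.5 cylinder is unchanged — 1 connected region. The outline is a single polygon with 6 vertices. Extrusion per mm of travel: 0.25 × 0.15 / (π × 0.875²) = 0.015591. Accumulating E over each segment gives final E = 0.5143.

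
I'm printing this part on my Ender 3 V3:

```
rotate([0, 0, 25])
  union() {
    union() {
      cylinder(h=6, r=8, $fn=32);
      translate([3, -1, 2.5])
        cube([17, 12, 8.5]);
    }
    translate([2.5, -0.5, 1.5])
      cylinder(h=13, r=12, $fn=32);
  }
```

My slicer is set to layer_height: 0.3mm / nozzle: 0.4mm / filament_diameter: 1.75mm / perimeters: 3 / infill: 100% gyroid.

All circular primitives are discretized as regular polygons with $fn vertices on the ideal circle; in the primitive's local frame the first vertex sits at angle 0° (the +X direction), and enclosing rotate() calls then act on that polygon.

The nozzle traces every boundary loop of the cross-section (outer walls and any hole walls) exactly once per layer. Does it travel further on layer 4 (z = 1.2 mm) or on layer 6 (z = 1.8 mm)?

layer 6 (z = 1.8 mm)

Layer 4 (z = 1.2): the r=8 cylinder contributes a regular 32-gon of circumradius 8 (perimeter = 2·32·8.000·sin(180°/32) = 50.18 mm); the cube at (3, -1) is not intersected at this z (z outside [2.5, 11]); Combining (union): only the r=8 cylinder is present, so the union is just that shape — boundary = 50.18 mm; the cylinder at (2.5, -0.5) is absent (z outside [1.5, 14.5]); Combining (union): only the result so far is present, so the union is just that shape — boundary = 50.18 mm; (whole slice rotated 25° about Z — lengths, areas and connectivity unchanged). So its perimeter = 50.18 mm. Layer 6 (z = 1.8): the r=8 cylinder contributes a regular 32-gon of circumradius 8 (perimeter = 2·32·8.000·sin(180°/32) = 50.18 mm); the cube at (3, -1) does not reach this height (z outside [2.5, 11]); Combining (union): only the r=8 cylinder is present, so the union is just that shape — boundary = 50.18 mm; the cylinder at (2.5, -0.5): section is a regular 32-gon, circumradius r=12 (perimeter = 2·32·12.000·sin(180°/32) = 75.28 mm); Combining (union): that combined region lies entirely inside the r=12 cylinder at (2.5, -0.5), so the union is just the r=12 cylinder at (2.5, -0.5) — boundary = 75.28 mm; (rotated 25° about Z; rotation is an isometry so areas/perimeters/island counts are preserved). So its perimeter = 75.28 mm. Layer 6 is larger (75.28 vs 50.18 mm).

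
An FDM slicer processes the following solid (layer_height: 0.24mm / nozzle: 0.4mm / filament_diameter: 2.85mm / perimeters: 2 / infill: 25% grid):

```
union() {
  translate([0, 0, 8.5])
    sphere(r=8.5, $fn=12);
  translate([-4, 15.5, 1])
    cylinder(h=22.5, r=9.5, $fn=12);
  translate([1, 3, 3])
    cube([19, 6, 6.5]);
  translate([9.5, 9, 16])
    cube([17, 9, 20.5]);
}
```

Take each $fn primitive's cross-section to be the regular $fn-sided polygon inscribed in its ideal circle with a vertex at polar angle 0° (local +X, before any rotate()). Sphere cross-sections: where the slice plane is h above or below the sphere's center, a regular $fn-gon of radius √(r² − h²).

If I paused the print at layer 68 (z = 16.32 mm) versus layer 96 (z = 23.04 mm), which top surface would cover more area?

Layer 68 (z = 16.32): the sphere: section is a regular 12-gon, circumradius = √(r²−h²) = √(8.5²−7.82²) = 3.331 (area = (12/2)·3.331²·sin(360°/12) = 33.29 mm²); the r=9.5 cylinder at (-4, 15.5) contributes a regular 12-gon of circumradius 9.5 (area = (12/2)·9.500²·sin(360°/12) = 270.75 mm²); the cube at (1, 3) is absent (z outside [3, 9.5]); the cube at (9.5, 9) (footprint 17×9) is included at this height (area 153.00 mm²); Combining (union): the 3 present regions are separate (no shared area or edge), so areas and boundary lengths simply add and each stays a separate island — area = 457.04 mm². So its area = 457.04 mm². Layer 96 (z = 23.04): the sphere is not intersected at this z (|z−center|=14.540 > r=8.5); the r=9.5 cylinder at (-4, 15.5) gives a regular 12-gon of circumradius 9.5 (constant along its height) (area = (12/2)·9.500²·sin(360°/12) = 270.75 mm²); the cube at (1, 3) does not reach this height (z outside [3, 9.5]); the 17×9 cube at (9.5, 9) contributes its full rectangle (area 153.00 mm²); Combining (union): the 2 present regions are separate (no shared area or edge), so areas and boundary lengths simply add and each stays a separate island — area = 423.75 mm². So its area = 423.75 mm². Layer 68 is larger (457.04 vs 423.75 mm²).

layer 68 (z = 16.32 mm)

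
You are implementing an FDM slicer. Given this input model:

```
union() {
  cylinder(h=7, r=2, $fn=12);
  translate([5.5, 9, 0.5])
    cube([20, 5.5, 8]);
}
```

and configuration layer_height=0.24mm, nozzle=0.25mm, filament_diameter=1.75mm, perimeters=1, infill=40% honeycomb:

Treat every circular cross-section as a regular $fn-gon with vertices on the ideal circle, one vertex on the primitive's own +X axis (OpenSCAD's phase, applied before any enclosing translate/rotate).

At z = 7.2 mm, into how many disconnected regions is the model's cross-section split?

1

At z = 7.2 mm: the cylinder is absent (z outside [0, 7]); the cube at (5.5, 9) is present — its section is the full 20×5.5 rectangle; Taking the union: only the 20×5.5 cube at (5.5, 9) is present, so the union is just that shape — 1 connected region. The result has 1 disconnected region.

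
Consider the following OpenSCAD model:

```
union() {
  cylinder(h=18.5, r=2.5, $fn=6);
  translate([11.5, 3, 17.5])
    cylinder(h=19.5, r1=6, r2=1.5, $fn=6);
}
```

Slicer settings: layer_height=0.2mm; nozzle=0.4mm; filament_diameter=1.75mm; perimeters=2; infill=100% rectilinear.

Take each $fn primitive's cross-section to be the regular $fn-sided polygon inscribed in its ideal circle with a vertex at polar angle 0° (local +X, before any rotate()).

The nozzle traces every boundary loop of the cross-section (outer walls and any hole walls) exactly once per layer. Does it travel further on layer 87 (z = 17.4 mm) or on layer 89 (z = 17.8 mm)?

layer 89 (z = 17.8 mm)

Layer 87 (z = 17.4): the r=2.5 cylinder contributes a regular 6-gon of circumradius 2.5 (perimeter = 2·6·2.500·sin(180°/6) = 15.00 mm); the cone at (11.5, 3) is not intersected at this z (z outside [17.5, 37]); Taking the union: only the r=2.5 cylinder is present, so the union is just that shape — boundary = 15.00 mm. So its perimeter = 15.00 mm. Layer 89 (z = 17.8): the r=2.5 cylinder contributes a regular 6-gon of circumradius 2.5 (perimeter = 2·6·2.500·sin(180°/6) = 15.00 mm); the cone at (11.5, 3) contributes a regular 6-gon of circumradius 5.931 (interpolated between r1=6 and r2=1.5 at t=0.015) (perimeter = 2·6·5.931·sin(180°/6) = 35.58 mm); Merging all regions: the 2 present regions are separate (no shared area or edge), so areas and boundary lengths simply add and each stays a separate island — boundary = 50.58 mm. So its perimeter = 50.58 mm. Layer 89 is larger (50.58 vs 15.00 mm).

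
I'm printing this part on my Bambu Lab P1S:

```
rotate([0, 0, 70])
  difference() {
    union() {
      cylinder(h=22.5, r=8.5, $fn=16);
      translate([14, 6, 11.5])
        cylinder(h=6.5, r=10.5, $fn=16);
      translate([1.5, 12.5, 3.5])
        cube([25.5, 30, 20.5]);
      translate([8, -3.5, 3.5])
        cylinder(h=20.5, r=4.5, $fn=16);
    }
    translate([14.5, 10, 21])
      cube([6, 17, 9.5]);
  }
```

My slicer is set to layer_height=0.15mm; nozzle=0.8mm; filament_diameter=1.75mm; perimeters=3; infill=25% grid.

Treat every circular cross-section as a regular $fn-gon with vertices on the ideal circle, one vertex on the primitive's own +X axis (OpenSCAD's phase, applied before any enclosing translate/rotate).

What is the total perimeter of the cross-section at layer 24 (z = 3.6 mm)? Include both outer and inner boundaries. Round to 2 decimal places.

At z = 3.6 mm: the r=8.5 cylinder contributes a regular 16-gon of circumradius 8.5 (perimeter = 2·16·8.500·sin(180°/16) = 53.06 mm); the cylinder at (14, 6) does not reach this height (z outside [11.5, 18]); the cube at (1.5, 12.5) is present — its section is the full 25.5×30 rectangle (perimeter 111.00 mm); the r=4.5 cylinder at (8, -3.5) gives a regular 16-gon of circumradius 4.5 (constant along its height) (perimeter = 2·16·4.500·sin(180°/16) = 28.09 mm); Taking the union: the regions partially overlap (shared area 24.66 mm²), so the edge portions inside another operand are dropped and the merged outline is re-measured after clipping — boundary = 172.28 mm; the cube at (14.5, 10) is not intersected at this z (z outside [21, 30.5]); Subtracting the remaining from the first: none of the subtracted shapes is present at this height, so that combined region is unchanged — boundary = 172.28 mm; (whole slice rotated 70° about Z — lengths, areas and connectivity unchanged). Overall, the cross-section has 2 separate islands. Total boundary length (outer) = 172.28 mm.

172.28 mm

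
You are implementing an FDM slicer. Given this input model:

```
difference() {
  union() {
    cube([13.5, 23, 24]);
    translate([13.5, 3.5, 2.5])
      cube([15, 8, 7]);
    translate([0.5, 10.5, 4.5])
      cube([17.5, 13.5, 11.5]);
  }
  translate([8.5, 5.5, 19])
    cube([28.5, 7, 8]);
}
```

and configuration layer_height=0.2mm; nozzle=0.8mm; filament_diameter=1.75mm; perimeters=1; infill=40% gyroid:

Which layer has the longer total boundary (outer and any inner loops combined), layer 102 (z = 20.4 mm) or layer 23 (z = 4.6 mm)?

layer 23 (z = 4.6 mm)

Layer 102 (z = 20.4): the cube (footprint 13.5×23) is included at this height (perimeter 73.00 mm); the cube at (13.5, 3.5) is not intersected at this z (z outside [2.5, 9.5]); the cube at (0.5, 10.5) is absent (z outside [4.5, 16]); Merging all regions: only the 13.5×23 cube is present, so the union is just that shape — boundary = 73.00 mm; the 28.5×7 cube at (8.5, 5.5) contributes its full rectangle (perimeter 71.00 mm); After the difference (first − rest): starting from the result so far, the 28.5×7 cube at (8.5, 5.5) partially overlaps it — only the 35.00 mm² overlap (of its 199.50 mm²) is removed, clipping the outline — boundary = 83.00 mm. So its perimeter = 83.00 mm. Layer 23 (z = 4.6): the cube (footprint 13.5×23) is included at this height (perimeter 73.00 mm); the cube at (13.5, 3.5) is present — its section is the full 15×8 rectangle (perimeter 46.00 mm); the 17.5×13.5 cube at (0.5, 10.5) contributes its full rectangle (perimeter 62.00 mm); Combining (union): the regions partially overlap (shared area 167.00 mm²), so the edge portions inside another operand are dropped and the merged outline is re-measured after clipping — boundary = 105.00 mm; the cube at (8.5, 5.5) is absent (z outside [19, 27]); Subtracting the remaining from the first: none of the subtracted shapes is present at this height, so that combined region is unchanged — boundary = 105.00 mm. So its perimeter = 105.00 mm. Layer 23 is larger (105.00 vs 83.00 mm).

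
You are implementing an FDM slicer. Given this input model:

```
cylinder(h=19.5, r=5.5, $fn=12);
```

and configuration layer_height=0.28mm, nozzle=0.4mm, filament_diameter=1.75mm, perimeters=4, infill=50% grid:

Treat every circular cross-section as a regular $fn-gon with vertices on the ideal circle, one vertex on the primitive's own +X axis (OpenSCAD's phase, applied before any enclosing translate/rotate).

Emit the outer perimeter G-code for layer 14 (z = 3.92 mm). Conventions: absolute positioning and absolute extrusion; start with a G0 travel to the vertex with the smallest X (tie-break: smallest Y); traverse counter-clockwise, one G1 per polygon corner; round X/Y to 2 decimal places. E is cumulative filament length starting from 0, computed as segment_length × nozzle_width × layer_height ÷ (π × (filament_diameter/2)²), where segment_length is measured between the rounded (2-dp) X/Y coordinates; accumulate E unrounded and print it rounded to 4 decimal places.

G0 X-5.50 Y0.00 Z3.92
G1 X-4.76 Y-2.75 E0.1326
G1 X-2.75 Y-4.76 E0.2650
G1 X0.00 Y-5.50 E0.3976
G1 X2.75 Y-4.76 E0.5302
G1 X4.76 Y-2.75 E0.6625
G1 X5.50 Y0.00 E0.7952
G1 X4.76 Y2.75 E0.9278
G1 X2.75 Y4.76 E1.0601
G1 X0.00 Y5.50 E1.1927
G1 X-2.75 Y4.76 E1.3253
G1 X-4.76 Y2.75 E1.4577
G1 X-5.50 Y0.00 E1.5903

At z = 3.92 mm: the r=5.5 cylinder gives a regular 12-gon of circumradius 5.5 (constant along its height). The outline is a single polygon with 12 vertices. Extrusion per mm of travel: 0.4 × 0.28 / (π × 0.875²) = 0.046564. Accumulating E over each segment gives final E = 1.5903.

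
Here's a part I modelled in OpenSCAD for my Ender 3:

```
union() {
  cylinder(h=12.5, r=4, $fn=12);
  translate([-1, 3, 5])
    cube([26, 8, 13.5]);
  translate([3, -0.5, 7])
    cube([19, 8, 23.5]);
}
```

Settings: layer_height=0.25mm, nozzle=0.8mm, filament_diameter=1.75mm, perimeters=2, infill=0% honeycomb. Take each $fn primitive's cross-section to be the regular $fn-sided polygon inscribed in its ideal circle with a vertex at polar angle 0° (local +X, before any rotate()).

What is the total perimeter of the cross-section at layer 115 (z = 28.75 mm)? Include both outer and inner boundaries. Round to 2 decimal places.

54.00 mm

At z = 28.75 mm: the cylinder does not reach this height (z outside [0, 12.5]); the cube at (-1, 3) is absent (z outside [5, 18.5]); the cube at (3, -0.5) (footprint 19×8) is included at this height (perimeter 54.00 mm); Merging all regions: only the 19×8 cube at (3, -0.5) is present, so the union is just that shape — boundary = 54.00 mm. Overall, the cross-section is a single solid region. Total boundary length (outer) = 54.00 mm.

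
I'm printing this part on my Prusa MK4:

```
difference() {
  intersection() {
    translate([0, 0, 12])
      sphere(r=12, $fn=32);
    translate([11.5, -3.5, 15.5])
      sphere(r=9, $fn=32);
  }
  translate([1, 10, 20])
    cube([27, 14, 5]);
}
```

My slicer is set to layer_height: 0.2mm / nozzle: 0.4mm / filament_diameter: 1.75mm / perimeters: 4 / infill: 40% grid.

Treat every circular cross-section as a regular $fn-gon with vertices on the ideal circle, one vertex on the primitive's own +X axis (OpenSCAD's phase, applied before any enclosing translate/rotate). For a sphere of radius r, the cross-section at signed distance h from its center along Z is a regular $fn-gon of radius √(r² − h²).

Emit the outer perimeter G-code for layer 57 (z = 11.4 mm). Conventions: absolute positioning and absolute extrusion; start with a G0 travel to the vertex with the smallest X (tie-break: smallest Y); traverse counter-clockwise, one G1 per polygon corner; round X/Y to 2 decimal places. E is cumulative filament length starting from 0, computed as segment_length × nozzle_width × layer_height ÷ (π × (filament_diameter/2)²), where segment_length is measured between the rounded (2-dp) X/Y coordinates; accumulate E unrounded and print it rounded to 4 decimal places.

G0 X3.49 Y-3.50 Z11.40
G1 X3.64 Y-5.06 E0.0521
G1 X4.10 Y-6.57 E0.1046
G1 X4.84 Y-7.95 E0.1567
G1 X5.83 Y-9.17 E0.2090
G1 X6.73 Y-9.90 E0.2475
G1 X8.47 Y-8.47 E0.3224
G1 X9.97 Y-6.66 E0.4006
G1 X11.07 Y-4.59 E0.4786
G1 X11.75 Y-2.34 E0.5567
G1 X11.98 Y0.00 E0.6350
G1 X11.75 Y2.34 E0.7132
G1 X11.11 Y4.47 E0.7871
G1 X9.94 Y4.36 E0.8262
G1 X8.43 Y3.90 E0.8787
G1 X7.05 Y3.16 E0.9308
G1 X5.83 Y2.17 E0.9831
G1 X4.84 Y0.95 E1.0353
G1 X4.10 Y-0.43 E1.0874
G1 X3.64 Y-1.94 E1.1399
G1 X3.49 Y-3.50 E1.1920

At z = 11.4 mm: the r=12 sphere contributes a regular 32-gon of circumradius √(12²−0.6²) = 11.985; the r=9 sphere at (11.5, -3.5) contributes a regular 32-gon of circumradius √(9²−4.1²) = 8.012; Taking the intersection: the r=9 sphere at (11.5, -3.5) partially overlaps the r=12 sphere; clipping to the common part keeps 84.67 mm² — 1 connected region; the cube at (1, 10) is absent (z outside [20, 25]); Taking the first minus the rest: none of the subtracted shapes is present at this height, so the result so far is unchanged — 1 connected region. The outline is a single polygon with 20 vertices. Extrusion per mm of travel: 0.4 × 0.2 / (π × 0.875²) = 0.033260. Accumulating E over each segment gives final E = 1.1920.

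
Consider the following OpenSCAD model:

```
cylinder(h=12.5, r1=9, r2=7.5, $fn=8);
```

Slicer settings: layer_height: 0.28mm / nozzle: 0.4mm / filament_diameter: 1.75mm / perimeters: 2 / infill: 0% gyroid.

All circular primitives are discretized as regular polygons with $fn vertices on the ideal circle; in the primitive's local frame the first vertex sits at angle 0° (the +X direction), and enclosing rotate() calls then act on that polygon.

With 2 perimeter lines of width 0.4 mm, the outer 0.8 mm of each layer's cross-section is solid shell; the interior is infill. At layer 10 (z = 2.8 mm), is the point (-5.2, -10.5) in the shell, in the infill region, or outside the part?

outside

At z = 2.8 mm: the cone: at t=0.224 of its height the radius interpolates to r₁+(r₂−r₁)t = 8.664, giving a regular 8-gon of that circumradius. Overall, the cross-section is a single solid region. The nearest boundary edge runs (-6.13, -6.13)→(-0.00, -8.66); distance from the point to it = 3.69 mm. The point is not inside any of the regions above, so it lies outside the cross-section (3.69 mm from the nearest boundary).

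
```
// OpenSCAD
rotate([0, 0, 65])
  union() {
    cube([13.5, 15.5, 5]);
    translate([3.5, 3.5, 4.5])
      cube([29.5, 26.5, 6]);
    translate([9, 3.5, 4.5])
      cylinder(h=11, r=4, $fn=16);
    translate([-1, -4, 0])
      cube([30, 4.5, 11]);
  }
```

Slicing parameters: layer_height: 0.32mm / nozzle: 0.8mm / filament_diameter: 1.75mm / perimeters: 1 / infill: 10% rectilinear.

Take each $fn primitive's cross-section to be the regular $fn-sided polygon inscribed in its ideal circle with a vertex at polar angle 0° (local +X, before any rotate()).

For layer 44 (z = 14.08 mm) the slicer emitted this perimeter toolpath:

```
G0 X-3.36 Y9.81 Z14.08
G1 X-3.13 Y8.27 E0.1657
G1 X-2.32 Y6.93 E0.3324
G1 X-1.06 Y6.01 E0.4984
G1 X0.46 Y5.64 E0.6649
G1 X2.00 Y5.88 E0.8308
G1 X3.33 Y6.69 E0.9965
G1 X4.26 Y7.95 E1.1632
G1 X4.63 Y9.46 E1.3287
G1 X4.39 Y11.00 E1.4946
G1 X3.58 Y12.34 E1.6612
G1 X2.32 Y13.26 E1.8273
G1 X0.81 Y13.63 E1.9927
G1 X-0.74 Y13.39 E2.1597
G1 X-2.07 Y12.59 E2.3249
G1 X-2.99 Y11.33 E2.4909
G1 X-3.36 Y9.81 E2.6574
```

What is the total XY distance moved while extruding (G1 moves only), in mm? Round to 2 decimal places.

Sum the Euclidean lengths of each G1 segment: total = 24.97 mm.

24.97 mm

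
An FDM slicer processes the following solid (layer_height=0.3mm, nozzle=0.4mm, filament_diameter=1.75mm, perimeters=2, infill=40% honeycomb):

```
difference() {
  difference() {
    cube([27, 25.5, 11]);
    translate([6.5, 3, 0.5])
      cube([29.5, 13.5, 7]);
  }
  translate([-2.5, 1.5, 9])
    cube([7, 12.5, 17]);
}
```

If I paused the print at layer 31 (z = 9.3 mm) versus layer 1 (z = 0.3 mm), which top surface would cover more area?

Layer 31 (z = 9.3): the 27×25.5 cube contributes its full rectangle (area 688.50 mm²); the cube at (6.5, 3) does not reach this height (z outside [0.5, 7.5]); Subtracting the remaining from the first: none of the subtracted shapes is present at this height, so the 27×25.5 cube is unchanged — area = 688.50 mm²; the cube at (-2.5, 1.5) (footprint 7×12.5) is included at this height (area 87.50 mm²); Subtracting the remaining from the first: starting from the result so far (688.50 mm²), the 7×12.5 cube at (-2.5, 1.5) partially overlaps it — only the 56.25 mm² overlap (of its 87.50 mm²) is removed, clipping the outline — area = 632.25 mm². So its area = 632.25 mm². Layer 1 (z = 0.3): the cube (footprint 27×25.5) is included at this height (area 688.50 mm²); the cube at (6.5, 3) is absent (z outside [0.5, 7.5]); After the difference (first − rest): none of the subtracted shapes is present at this height, so the 27×25.5 cube is unchanged — area = 688.50 mm²; the cube at (-2.5, 1.5) is not intersected at this z (z outside [9, 26]); Subtracting the remaining from the first: none of the subtracted shapes is present at this height, so that combined region is unchanged — area = 688.50 mm². So its area = 688.50 mm². Layer 1 is larger (688.50 vs 632.25 mm²).

layer 1 (z = 0.3 mm)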